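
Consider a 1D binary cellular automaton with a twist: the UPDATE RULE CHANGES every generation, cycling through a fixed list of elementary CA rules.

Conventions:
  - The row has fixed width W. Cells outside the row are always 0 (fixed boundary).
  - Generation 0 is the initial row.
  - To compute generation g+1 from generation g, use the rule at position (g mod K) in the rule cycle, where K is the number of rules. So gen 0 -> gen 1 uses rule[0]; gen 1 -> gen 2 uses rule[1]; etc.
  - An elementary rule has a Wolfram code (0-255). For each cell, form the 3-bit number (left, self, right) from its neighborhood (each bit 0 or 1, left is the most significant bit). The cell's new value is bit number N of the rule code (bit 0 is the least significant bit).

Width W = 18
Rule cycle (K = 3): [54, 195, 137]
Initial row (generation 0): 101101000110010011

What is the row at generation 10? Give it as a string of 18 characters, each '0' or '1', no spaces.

Gen 0: 101101000110010011
Gen 1 (rule 54): 110011101001111100
Gen 2 (rule 195): 010101100010111101
Gen 3 (rule 137): 000001001000111000
Gen 4 (rule 54): 000011111101000100
Gen 5 (rule 195): 111101111100011001
Gen 6 (rule 137): 111001111001010000
Gen 7 (rule 54): 000110000111111000
Gen 8 (rule 195): 111010111011111011
Gen 9 (rule 137): 110000110011110010
Gen 10 (rule 54): 001001001100001111

Answer: 001001001100001111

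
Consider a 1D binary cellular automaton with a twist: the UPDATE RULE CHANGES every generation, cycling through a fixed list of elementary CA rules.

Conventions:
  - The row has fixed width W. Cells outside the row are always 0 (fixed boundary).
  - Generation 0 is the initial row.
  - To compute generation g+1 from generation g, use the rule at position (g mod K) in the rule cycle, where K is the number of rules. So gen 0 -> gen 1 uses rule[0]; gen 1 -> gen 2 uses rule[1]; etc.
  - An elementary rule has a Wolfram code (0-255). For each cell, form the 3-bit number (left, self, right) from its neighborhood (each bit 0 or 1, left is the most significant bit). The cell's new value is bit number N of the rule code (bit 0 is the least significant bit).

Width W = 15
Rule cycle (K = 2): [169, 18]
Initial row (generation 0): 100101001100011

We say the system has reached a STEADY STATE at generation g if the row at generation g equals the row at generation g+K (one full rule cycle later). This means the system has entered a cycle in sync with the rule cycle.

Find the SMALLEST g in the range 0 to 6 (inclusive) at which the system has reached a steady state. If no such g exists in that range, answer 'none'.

Gen 0: 100101001100011
Gen 1 (rule 169): 000010001001010
Gen 2 (rule 18): 000101010110001
Gen 3 (rule 169): 110010101100100
Gen 4 (rule 18): 001100000011010
Gen 5 (rule 169): 101001111010100
Gen 6 (rule 18): 000110000000010
Gen 7 (rule 169): 110100111111000
Gen 8 (rule 18): 000011000000100

Answer: none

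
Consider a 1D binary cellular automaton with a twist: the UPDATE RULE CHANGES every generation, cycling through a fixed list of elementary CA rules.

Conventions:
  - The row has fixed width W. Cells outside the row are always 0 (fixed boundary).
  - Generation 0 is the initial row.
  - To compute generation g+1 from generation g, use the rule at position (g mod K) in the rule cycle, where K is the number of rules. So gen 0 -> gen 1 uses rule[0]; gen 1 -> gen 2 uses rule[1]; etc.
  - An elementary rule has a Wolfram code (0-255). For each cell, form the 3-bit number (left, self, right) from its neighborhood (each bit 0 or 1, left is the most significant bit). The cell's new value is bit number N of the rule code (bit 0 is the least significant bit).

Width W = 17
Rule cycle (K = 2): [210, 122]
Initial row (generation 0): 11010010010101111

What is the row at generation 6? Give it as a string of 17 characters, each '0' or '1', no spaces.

Gen 0: 11010010010101111
Gen 1 (rule 210): 01001101100000111
Gen 2 (rule 122): 10111111110001101
Gen 3 (rule 210): 00011111111010100
Gen 4 (rule 122): 00110000001101010
Gen 5 (rule 210): 01011000010100001
Gen 6 (rule 122): 10111100101010010

Answer: 10111100101010010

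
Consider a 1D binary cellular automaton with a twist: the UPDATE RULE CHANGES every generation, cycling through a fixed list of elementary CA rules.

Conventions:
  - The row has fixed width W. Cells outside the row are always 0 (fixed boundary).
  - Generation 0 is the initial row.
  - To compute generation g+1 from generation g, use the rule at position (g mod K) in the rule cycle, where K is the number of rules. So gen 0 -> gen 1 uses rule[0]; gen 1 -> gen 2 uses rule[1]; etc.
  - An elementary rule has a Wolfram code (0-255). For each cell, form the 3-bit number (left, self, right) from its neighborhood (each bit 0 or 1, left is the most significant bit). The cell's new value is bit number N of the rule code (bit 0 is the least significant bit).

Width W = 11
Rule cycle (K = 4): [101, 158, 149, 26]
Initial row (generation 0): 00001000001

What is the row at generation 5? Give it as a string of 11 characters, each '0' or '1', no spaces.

Gen 0: 00001000001
Gen 1 (rule 101): 11101011101
Gen 2 (rule 158): 11001011001
Gen 3 (rule 149): 00101000101
Gen 4 (rule 26): 01000101000
Gen 5 (rule 101): 01010111011

Answer: 01010111011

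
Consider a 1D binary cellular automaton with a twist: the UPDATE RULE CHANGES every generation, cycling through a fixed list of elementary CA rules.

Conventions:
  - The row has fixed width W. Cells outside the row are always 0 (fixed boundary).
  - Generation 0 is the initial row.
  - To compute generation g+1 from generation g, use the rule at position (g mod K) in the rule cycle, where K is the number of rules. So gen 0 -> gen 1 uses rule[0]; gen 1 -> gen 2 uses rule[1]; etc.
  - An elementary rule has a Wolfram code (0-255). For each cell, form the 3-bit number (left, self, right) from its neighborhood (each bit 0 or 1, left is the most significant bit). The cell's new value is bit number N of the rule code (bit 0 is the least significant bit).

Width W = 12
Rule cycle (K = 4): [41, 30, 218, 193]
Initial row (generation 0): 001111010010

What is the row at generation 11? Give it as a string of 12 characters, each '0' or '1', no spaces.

Gen 0: 001111010010
Gen 1 (rule 41): 101000100000
Gen 2 (rule 30): 101101110000
Gen 3 (rule 218): 001101111000
Gen 4 (rule 193): 100100111011
Gen 5 (rule 41): 000000100110
Gen 6 (rule 30): 000001111101
Gen 7 (rule 218): 000011111100
Gen 8 (rule 193): 111001111101
Gen 9 (rule 41): 100001000010
Gen 10 (rule 30): 110011100111
Gen 11 (rule 218): 111111111111

Answer: 111111111111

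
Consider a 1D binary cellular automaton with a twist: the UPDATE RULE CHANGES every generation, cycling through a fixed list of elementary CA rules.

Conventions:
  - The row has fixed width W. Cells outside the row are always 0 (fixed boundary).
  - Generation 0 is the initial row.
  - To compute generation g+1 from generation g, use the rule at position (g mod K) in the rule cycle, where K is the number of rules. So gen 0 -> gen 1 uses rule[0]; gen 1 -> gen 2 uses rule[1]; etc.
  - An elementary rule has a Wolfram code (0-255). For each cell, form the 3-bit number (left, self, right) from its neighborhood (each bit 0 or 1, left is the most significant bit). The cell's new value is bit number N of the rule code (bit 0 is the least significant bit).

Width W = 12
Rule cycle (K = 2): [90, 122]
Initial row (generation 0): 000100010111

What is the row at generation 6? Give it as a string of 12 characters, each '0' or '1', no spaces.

Answer: 010111110111

Derivation:
Gen 0: 000100010111
Gen 1 (rule 90): 001010100101
Gen 2 (rule 122): 010101011010
Gen 3 (rule 90): 100000011001
Gen 4 (rule 122): 010000111110
Gen 5 (rule 90): 101001100011
Gen 6 (rule 122): 010111110111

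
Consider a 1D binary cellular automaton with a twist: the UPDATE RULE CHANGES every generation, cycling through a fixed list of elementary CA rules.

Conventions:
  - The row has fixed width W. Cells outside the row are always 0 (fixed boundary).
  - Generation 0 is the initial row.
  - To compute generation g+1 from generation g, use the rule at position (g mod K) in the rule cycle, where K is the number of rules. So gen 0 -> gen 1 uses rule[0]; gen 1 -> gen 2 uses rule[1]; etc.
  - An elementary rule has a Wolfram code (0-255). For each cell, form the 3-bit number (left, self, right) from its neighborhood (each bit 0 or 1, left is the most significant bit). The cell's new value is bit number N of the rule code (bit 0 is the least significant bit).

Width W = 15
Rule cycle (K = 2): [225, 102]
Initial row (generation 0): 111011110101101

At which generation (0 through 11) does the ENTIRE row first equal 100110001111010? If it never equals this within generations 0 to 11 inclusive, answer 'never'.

Answer: 2

Derivation:
Gen 0: 111011110101101
Gen 1 (rule 225): 011101111010110
Gen 2 (rule 102): 100110001111010
Gen 3 (rule 225): 000010100111100
Gen 4 (rule 102): 000111101000100
Gen 5 (rule 225): 110011110010001
Gen 6 (rule 102): 010100010110011
Gen 7 (rule 225): 001001001010001
Gen 8 (rule 102): 011011011110011
Gen 9 (rule 225): 001101101110001
Gen 10 (rule 102): 010110110010011
Gen 11 (rule 225): 001011010000001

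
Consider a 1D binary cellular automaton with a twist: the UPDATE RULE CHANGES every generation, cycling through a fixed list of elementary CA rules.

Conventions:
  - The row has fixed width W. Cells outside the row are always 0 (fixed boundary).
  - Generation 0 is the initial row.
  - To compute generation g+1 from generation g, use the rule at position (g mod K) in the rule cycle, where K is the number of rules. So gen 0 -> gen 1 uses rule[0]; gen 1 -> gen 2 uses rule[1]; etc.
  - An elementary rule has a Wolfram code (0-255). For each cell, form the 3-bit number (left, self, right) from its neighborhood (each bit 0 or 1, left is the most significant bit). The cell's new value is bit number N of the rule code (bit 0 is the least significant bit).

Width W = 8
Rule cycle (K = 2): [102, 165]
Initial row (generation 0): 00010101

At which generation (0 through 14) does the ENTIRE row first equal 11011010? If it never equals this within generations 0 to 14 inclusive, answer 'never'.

Gen 0: 00010101
Gen 1 (rule 102): 00111111
Gen 2 (rule 165): 10011110
Gen 3 (rule 102): 10100010
Gen 4 (rule 165): 11101010
Gen 5 (rule 102): 00111110
Gen 6 (rule 165): 10011100
Gen 7 (rule 102): 10100100
Gen 8 (rule 165): 11100101
Gen 9 (rule 102): 00101111
Gen 10 (rule 165): 10110110
Gen 11 (rule 102): 11011010
Gen 12 (rule 165): 00100110
Gen 13 (rule 102): 01101010
Gen 14 (rule 165): 00011110

Answer: 11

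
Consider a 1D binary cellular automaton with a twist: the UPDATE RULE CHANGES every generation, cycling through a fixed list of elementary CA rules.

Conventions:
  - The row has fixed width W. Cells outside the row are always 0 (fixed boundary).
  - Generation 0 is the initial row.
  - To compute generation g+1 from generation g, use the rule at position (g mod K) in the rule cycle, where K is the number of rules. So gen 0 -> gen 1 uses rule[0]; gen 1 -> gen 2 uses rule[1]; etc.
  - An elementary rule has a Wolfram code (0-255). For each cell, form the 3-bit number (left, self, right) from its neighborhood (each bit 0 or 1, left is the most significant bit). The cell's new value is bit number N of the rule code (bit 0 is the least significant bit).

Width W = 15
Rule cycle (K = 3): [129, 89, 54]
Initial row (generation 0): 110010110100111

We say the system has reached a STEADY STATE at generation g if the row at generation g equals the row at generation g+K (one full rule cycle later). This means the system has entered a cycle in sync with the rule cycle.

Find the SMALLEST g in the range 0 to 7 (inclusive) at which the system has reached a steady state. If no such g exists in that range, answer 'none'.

Answer: none

Derivation:
Gen 0: 110010110100111
Gen 1 (rule 129): 000000000000010
Gen 2 (rule 89): 111111111111001
Gen 3 (rule 54): 000000000000111
Gen 4 (rule 129): 111111111110010
Gen 5 (rule 89): 100000000011001
Gen 6 (rule 54): 110000000100111
Gen 7 (rule 129): 000111110000010
Gen 8 (rule 89): 110100011111001
Gen 9 (rule 54): 001110100000111
Gen 10 (rule 129): 100100001110010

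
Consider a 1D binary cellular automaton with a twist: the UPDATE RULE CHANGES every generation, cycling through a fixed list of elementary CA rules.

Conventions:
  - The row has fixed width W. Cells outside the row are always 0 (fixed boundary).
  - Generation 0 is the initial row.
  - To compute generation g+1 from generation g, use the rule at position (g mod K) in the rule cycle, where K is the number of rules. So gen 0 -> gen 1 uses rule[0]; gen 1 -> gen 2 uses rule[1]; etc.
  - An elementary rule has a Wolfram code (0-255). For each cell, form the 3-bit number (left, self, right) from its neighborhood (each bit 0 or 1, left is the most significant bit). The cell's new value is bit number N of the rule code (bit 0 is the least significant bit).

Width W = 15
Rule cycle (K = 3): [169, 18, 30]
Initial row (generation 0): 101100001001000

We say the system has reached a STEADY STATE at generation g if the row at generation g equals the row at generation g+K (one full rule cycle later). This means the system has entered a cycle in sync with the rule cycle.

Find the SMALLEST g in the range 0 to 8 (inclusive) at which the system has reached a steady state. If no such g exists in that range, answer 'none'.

Gen 0: 101100001001000
Gen 1 (rule 169): 011001100000011
Gen 2 (rule 18): 100110010000100
Gen 3 (rule 30): 111101111001110
Gen 4 (rule 169): 111011110001100
Gen 5 (rule 18): 000000001010010
Gen 6 (rule 30): 000000011011111
Gen 7 (rule 169): 111111010111110
Gen 8 (rule 18): 000000000000001
Gen 9 (rule 30): 000000000000011
Gen 10 (rule 169): 111111111111010
Gen 11 (rule 18): 000000000000001

Answer: 8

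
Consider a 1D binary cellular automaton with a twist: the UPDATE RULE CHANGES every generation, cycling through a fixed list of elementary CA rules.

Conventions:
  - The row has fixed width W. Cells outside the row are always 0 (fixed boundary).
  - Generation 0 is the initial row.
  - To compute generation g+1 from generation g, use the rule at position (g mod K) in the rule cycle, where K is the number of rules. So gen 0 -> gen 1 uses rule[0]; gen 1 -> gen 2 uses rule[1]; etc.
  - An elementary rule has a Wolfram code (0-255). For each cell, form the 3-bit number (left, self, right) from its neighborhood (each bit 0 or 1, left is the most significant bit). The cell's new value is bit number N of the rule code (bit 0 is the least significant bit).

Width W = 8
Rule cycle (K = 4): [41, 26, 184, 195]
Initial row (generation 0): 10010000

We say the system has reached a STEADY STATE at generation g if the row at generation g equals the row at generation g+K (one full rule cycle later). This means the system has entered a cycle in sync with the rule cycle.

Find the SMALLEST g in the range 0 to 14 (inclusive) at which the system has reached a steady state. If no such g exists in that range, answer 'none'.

Gen 0: 10010000
Gen 1 (rule 41): 00000111
Gen 2 (rule 26): 00001100
Gen 3 (rule 184): 00001010
Gen 4 (rule 195): 11110000
Gen 5 (rule 41): 10000111
Gen 6 (rule 26): 01001100
Gen 7 (rule 184): 00101010
Gen 8 (rule 195): 11000000
Gen 9 (rule 41): 10011111
Gen 10 (rule 26): 01110000
Gen 11 (rule 184): 01101000
Gen 12 (rule 195): 10100011
Gen 13 (rule 41): 01001010
Gen 14 (rule 26): 10110001
Gen 15 (rule 184): 01101000
Gen 16 (rule 195): 10100011
Gen 17 (rule 41): 01001010
Gen 18 (rule 26): 10110001

Answer: 11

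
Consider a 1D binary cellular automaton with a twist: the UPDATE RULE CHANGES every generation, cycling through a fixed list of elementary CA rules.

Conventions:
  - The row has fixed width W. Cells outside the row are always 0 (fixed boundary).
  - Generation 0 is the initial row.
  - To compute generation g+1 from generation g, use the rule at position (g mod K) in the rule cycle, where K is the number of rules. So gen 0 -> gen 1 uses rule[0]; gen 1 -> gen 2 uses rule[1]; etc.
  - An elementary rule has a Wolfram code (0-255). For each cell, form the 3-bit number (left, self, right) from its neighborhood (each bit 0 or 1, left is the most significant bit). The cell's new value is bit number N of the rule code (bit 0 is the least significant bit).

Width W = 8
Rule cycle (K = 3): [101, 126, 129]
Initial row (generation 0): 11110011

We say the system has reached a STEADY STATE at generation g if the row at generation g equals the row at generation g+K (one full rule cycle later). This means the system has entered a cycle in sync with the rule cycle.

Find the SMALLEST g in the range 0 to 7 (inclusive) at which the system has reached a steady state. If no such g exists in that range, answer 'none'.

Gen 0: 11110011
Gen 1 (rule 101): 00010001
Gen 2 (rule 126): 00111011
Gen 3 (rule 129): 10010000
Gen 4 (rule 101): 10010111
Gen 5 (rule 126): 11111101
Gen 6 (rule 129): 01111000
Gen 7 (rule 101): 00001011
Gen 8 (rule 126): 00011111
Gen 9 (rule 129): 11001110
Gen 10 (rule 101): 01000010

Answer: none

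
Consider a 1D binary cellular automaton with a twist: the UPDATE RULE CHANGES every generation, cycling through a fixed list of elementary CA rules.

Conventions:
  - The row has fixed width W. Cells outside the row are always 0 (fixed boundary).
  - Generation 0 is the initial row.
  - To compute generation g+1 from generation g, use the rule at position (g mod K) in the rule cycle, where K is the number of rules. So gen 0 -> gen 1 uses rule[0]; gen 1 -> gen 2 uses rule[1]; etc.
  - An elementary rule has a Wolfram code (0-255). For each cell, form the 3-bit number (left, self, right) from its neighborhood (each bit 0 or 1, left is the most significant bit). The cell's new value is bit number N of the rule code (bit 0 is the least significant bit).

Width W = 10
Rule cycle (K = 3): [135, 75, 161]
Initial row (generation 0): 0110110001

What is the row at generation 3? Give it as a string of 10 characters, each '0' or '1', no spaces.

Answer: 1001111010

Derivation:
Gen 0: 0110110001
Gen 1 (rule 135): 1000000111
Gen 2 (rule 75): 0011111101
Gen 3 (rule 161): 1001111010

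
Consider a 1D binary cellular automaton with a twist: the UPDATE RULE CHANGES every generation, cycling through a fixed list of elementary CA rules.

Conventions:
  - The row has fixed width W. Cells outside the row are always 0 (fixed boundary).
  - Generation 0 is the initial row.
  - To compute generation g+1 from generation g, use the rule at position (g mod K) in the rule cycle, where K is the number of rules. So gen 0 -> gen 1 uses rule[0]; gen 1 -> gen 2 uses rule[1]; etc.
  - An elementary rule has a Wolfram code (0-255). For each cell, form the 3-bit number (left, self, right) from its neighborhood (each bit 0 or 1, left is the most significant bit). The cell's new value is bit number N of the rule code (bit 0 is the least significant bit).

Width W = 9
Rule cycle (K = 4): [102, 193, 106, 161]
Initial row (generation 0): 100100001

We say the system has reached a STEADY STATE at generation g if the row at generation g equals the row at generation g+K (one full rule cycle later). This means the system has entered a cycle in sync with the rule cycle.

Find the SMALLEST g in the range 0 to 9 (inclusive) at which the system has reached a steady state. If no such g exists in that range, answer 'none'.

Answer: 4

Derivation:
Gen 0: 100100001
Gen 1 (rule 102): 101100011
Gen 2 (rule 193): 000101001
Gen 3 (rule 106): 001010010
Gen 4 (rule 161): 100100000
Gen 5 (rule 102): 101100000
Gen 6 (rule 193): 000101111
Gen 7 (rule 106): 001011001
Gen 8 (rule 161): 100100000
Gen 9 (rule 102): 101100000
Gen 10 (rule 193): 000101111
Gen 11 (rule 106): 001011001
Gen 12 (rule 161): 100100000
Gen 13 (rule 102): 101100000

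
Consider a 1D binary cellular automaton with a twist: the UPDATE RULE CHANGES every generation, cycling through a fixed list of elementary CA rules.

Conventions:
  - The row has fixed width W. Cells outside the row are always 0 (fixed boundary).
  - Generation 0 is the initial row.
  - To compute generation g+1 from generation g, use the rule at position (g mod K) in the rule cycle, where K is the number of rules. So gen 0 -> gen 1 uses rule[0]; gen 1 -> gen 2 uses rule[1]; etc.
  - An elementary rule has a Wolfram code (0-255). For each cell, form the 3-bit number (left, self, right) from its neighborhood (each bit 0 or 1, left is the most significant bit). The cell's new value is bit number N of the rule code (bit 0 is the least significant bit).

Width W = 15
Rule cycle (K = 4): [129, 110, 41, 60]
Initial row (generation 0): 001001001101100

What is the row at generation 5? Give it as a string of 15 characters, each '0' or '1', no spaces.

Gen 0: 001001001101100
Gen 1 (rule 129): 100000000000001
Gen 2 (rule 110): 100000000000011
Gen 3 (rule 41): 001111111111010
Gen 4 (rule 60): 001000000000111
Gen 5 (rule 129): 100011111110010

Answer: 100011111110010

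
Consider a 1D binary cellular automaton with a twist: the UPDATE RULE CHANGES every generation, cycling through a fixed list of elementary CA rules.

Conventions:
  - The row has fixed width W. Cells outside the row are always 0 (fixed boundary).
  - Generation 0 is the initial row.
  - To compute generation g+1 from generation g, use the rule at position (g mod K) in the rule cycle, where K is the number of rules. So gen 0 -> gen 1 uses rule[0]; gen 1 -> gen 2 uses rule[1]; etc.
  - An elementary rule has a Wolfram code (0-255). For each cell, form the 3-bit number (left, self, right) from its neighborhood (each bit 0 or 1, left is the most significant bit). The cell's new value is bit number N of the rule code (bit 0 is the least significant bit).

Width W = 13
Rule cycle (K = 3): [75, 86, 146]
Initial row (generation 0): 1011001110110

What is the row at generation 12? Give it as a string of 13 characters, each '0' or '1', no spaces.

Answer: 0000101000110

Derivation:
Gen 0: 1011001110110
Gen 1 (rule 75): 0011011010110
Gen 2 (rule 86): 0101001010011
Gen 3 (rule 146): 1000110001100
Gen 4 (rule 75): 0011110111101
Gen 5 (rule 86): 0100010000101
Gen 6 (rule 146): 1010101001000
Gen 7 (rule 75): 0000000010011
Gen 8 (rule 86): 0000000111101
Gen 9 (rule 146): 0000001011000
Gen 10 (rule 75): 1111110011011
Gen 11 (rule 86): 0000011101001
Gen 12 (rule 146): 0000101000110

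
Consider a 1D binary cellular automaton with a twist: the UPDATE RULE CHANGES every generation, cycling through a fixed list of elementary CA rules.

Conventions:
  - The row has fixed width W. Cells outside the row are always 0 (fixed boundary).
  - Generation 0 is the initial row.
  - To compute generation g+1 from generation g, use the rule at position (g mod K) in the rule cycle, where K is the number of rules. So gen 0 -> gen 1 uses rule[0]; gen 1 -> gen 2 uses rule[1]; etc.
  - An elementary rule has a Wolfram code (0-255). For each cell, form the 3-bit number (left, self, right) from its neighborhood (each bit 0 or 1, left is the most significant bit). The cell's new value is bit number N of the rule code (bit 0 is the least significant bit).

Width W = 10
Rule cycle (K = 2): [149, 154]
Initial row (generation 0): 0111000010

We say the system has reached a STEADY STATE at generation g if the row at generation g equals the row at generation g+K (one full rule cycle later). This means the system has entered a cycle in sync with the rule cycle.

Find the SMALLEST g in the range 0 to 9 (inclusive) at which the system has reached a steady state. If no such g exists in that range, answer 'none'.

Gen 0: 0111000010
Gen 1 (rule 149): 0010111011
Gen 2 (rule 154): 0100110010
Gen 3 (rule 149): 0110001011
Gen 4 (rule 154): 1101010010
Gen 5 (rule 149): 0001011011
Gen 6 (rule 154): 0010010010
Gen 7 (rule 149): 1011011011
Gen 8 (rule 154): 0010010010
Gen 9 (rule 149): 1011011011
Gen 10 (rule 154): 0010010010
Gen 11 (rule 149): 1011011011

Answer: 6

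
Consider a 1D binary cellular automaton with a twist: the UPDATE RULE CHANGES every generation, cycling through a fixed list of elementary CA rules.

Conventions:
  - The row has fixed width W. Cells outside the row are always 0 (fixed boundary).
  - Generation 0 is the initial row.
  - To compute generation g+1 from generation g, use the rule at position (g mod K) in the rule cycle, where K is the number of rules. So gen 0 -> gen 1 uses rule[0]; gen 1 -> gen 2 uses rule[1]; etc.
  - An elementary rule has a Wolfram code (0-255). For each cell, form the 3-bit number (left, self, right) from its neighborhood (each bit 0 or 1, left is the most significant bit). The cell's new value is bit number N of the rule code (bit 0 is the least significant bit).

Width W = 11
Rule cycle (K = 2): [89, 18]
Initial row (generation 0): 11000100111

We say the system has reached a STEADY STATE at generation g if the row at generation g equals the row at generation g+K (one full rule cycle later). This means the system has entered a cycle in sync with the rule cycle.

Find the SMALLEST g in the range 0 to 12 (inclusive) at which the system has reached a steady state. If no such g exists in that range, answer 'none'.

Answer: 4

Derivation:
Gen 0: 11000100111
Gen 1 (rule 89): 11110010101
Gen 2 (rule 18): 00001100000
Gen 3 (rule 89): 11101111111
Gen 4 (rule 18): 00000000000
Gen 5 (rule 89): 11111111111
Gen 6 (rule 18): 00000000000
Gen 7 (rule 89): 11111111111
Gen 8 (rule 18): 00000000000
Gen 9 (rule 89): 11111111111
Gen 10 (rule 18): 00000000000
Gen 11 (rule 89): 11111111111
Gen 12 (rule 18): 00000000000
Gen 13 (rule 89): 11111111111
Gen 14 (rule 18): 00000000000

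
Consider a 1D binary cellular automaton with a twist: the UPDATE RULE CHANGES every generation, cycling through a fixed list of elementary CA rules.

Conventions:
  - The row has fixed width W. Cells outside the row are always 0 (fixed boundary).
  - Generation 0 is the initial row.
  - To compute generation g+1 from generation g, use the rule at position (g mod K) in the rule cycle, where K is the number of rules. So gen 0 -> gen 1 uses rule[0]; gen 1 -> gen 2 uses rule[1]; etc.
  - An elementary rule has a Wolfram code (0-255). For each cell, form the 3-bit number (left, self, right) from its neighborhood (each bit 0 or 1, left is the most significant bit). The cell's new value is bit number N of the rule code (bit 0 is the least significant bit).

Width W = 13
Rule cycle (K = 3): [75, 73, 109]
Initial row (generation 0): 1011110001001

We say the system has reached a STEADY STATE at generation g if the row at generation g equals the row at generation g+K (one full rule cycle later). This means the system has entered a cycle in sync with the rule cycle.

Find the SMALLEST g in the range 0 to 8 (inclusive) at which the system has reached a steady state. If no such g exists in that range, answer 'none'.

Gen 0: 1011110001001
Gen 1 (rule 75): 0010010110010
Gen 2 (rule 73): 1000000110000
Gen 3 (rule 109): 1011110110111
Gen 4 (rule 75): 0010010110101
Gen 5 (rule 73): 1000000110000
Gen 6 (rule 109): 1011110110111
Gen 7 (rule 75): 0010010110101
Gen 8 (rule 73): 1000000110000
Gen 9 (rule 109): 1011110110111
Gen 10 (rule 75): 0010010110101
Gen 11 (rule 73): 1000000110000

Answer: 2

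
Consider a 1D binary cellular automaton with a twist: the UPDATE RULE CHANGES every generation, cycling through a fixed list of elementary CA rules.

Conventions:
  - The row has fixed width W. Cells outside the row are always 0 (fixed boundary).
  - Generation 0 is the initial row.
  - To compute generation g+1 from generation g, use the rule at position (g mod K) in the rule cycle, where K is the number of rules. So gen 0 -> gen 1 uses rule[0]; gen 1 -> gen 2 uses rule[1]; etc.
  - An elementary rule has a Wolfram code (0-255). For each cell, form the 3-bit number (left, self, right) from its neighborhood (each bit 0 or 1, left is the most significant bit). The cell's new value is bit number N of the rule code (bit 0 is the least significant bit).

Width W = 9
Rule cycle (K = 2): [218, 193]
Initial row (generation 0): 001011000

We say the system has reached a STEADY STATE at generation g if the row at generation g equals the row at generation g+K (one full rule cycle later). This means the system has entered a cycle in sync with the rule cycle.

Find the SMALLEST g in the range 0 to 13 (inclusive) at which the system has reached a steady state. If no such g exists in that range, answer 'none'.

Answer: 5

Derivation:
Gen 0: 001011000
Gen 1 (rule 218): 010011100
Gen 2 (rule 193): 000001101
Gen 3 (rule 218): 000011100
Gen 4 (rule 193): 111001101
Gen 5 (rule 218): 111111100
Gen 6 (rule 193): 011111101
Gen 7 (rule 218): 111111100
Gen 8 (rule 193): 011111101
Gen 9 (rule 218): 111111100
Gen 10 (rule 193): 011111101
Gen 11 (rule 218): 111111100
Gen 12 (rule 193): 011111101
Gen 13 (rule 218): 111111100
Gen 14 (rule 193): 011111101
Gen 15 (rule 218): 111111100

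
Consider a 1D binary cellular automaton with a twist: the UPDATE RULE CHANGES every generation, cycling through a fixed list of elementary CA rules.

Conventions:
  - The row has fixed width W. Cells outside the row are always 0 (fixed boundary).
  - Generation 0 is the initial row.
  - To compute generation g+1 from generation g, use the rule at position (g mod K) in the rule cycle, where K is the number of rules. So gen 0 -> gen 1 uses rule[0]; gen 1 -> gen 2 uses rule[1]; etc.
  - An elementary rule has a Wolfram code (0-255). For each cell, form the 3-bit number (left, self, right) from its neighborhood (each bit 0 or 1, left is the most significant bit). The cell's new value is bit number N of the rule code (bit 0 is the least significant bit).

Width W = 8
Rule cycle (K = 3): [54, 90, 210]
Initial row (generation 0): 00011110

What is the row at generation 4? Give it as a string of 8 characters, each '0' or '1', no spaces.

Gen 0: 00011110
Gen 1 (rule 54): 00100001
Gen 2 (rule 90): 01010010
Gen 3 (rule 210): 10001101
Gen 4 (rule 54): 11010011

Answer: 11010011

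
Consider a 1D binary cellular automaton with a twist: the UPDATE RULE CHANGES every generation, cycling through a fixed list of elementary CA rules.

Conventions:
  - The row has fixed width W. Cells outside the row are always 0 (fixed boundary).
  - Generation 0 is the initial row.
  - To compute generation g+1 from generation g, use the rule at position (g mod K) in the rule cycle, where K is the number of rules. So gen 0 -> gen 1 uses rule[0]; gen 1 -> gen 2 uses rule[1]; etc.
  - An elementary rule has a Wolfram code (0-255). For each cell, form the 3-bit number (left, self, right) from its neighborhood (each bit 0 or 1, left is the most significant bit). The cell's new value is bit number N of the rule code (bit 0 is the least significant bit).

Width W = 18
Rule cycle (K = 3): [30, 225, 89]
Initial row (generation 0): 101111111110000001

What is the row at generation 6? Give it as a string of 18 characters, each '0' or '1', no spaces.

Answer: 101100110000111111

Derivation:
Gen 0: 101111111110000001
Gen 1 (rule 30): 101000000001000011
Gen 2 (rule 225): 010011111100011001
Gen 3 (rule 89): 001010000111011100
Gen 4 (rule 30): 011011001100010010
Gen 5 (rule 225): 001101000101000000
Gen 6 (rule 89): 101100110000111111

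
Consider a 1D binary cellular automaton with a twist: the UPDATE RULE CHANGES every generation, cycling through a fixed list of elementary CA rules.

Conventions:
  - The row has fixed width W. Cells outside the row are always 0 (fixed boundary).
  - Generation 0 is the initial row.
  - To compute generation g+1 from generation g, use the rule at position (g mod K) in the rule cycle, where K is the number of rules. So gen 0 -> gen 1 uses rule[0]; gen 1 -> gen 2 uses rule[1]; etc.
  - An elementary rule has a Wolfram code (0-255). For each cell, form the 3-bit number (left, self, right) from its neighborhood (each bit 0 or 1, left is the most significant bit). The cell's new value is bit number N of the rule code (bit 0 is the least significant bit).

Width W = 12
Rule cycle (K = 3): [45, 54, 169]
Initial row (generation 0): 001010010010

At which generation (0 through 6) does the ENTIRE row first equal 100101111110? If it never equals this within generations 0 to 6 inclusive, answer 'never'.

Answer: 3

Derivation:
Gen 0: 001010010010
Gen 1 (rule 45): 101110010010
Gen 2 (rule 54): 110001111111
Gen 3 (rule 169): 100101111110
Gen 4 (rule 45): 100111000000
Gen 5 (rule 54): 111000100000
Gen 6 (rule 169): 110010001111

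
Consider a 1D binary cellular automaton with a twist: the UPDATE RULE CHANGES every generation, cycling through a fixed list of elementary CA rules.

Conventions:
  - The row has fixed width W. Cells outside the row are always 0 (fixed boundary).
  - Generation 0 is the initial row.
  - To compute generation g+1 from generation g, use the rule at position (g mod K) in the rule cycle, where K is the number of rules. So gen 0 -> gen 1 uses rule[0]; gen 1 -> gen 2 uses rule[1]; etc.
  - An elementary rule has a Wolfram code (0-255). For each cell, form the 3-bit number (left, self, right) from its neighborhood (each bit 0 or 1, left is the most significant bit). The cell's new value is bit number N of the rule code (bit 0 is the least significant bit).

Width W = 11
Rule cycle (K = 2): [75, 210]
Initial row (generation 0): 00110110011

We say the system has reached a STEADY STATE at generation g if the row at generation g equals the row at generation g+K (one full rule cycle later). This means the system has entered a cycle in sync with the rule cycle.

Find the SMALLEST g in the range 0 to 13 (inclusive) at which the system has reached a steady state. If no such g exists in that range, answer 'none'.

Answer: 10

Derivation:
Gen 0: 00110110011
Gen 1 (rule 75): 11110110111
Gen 2 (rule 210): 01110010011
Gen 3 (rule 75): 11010100111
Gen 4 (rule 210): 01000011011
Gen 5 (rule 75): 10011111011
Gen 6 (rule 210): 01101111001
Gen 7 (rule 75): 11101001010
Gen 8 (rule 210): 01100110001
Gen 9 (rule 75): 11101110110
Gen 10 (rule 210): 01100110011
Gen 11 (rule 75): 11101110111
Gen 12 (rule 210): 01100110011
Gen 13 (rule 75): 11101110111
Gen 14 (rule 210): 01100110011
Gen 15 (rule 75): 11101110111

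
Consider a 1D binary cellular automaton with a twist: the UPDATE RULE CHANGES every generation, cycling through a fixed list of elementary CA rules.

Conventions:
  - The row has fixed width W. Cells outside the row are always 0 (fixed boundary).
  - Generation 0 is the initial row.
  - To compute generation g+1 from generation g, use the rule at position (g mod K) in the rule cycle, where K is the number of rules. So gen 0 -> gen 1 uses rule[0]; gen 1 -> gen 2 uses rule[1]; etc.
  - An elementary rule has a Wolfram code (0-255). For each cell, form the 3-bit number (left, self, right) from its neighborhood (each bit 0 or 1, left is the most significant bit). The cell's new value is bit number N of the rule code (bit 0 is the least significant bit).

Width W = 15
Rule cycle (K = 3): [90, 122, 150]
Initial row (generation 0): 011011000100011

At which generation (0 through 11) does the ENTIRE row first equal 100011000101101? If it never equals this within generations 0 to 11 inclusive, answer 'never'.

Gen 0: 011011000100011
Gen 1 (rule 90): 111011101010111
Gen 2 (rule 122): 101110110101101
Gen 3 (rule 150): 100100000100001
Gen 4 (rule 90): 011010001010010
Gen 5 (rule 122): 111101010101101
Gen 6 (rule 150): 011001010100001
Gen 7 (rule 90): 111110000010010
Gen 8 (rule 122): 100011000101101
Gen 9 (rule 150): 110100101100001
Gen 10 (rule 90): 110011001110010
Gen 11 (rule 122): 111111111011101

Answer: 8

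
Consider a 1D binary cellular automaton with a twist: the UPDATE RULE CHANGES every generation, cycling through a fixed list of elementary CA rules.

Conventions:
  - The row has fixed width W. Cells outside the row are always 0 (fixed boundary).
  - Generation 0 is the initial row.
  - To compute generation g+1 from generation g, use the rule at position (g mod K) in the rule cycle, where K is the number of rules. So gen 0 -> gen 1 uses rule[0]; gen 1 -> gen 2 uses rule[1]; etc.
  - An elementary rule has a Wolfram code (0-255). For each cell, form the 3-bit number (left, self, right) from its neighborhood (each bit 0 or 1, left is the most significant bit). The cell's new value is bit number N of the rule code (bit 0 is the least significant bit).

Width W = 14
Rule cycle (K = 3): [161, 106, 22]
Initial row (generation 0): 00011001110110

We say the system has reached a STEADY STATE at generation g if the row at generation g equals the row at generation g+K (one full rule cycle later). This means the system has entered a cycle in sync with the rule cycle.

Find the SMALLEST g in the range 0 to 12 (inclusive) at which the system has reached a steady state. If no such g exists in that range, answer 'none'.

Gen 0: 00011001110110
Gen 1 (rule 161): 11000000101000
Gen 2 (rule 106): 11000001010000
Gen 3 (rule 22): 00100011011000
Gen 4 (rule 161): 10001000100011
Gen 5 (rule 106): 00010001000111
Gen 6 (rule 22): 00111011101000
Gen 7 (rule 161): 10010101010011
Gen 8 (rule 106): 00101010100111
Gen 9 (rule 22): 01101010111000
Gen 10 (rule 161): 00010101010011
Gen 11 (rule 106): 00101010100111
Gen 12 (rule 22): 01101010111000
Gen 13 (rule 161): 00010101010011
Gen 14 (rule 106): 00101010100111
Gen 15 (rule 22): 01101010111000

Answer: 8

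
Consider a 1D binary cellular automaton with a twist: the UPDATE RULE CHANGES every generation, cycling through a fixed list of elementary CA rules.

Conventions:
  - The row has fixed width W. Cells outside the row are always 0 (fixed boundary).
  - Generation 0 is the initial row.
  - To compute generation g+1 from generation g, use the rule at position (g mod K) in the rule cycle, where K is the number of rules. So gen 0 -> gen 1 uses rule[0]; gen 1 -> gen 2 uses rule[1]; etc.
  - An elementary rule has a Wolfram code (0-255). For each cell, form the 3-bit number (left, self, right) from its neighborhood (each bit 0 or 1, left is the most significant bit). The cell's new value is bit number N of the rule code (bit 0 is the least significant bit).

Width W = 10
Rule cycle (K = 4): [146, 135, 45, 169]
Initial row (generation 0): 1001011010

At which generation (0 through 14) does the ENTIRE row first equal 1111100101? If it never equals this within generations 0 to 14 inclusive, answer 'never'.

Answer: never

Derivation:
Gen 0: 1001011010
Gen 1 (rule 146): 0110000001
Gen 2 (rule 135): 1000111111
Gen 3 (rule 45): 1010100000
Gen 4 (rule 169): 0101001111
Gen 5 (rule 146): 1000110110
Gen 6 (rule 135): 1011000000
Gen 7 (rule 45): 1110011111
Gen 8 (rule 169): 1100011110
Gen 9 (rule 146): 0010101101
Gen 10 (rule 135): 1110100001
Gen 11 (rule 45): 1001101101
Gen 12 (rule 169): 0001011010
Gen 13 (rule 146): 0010000001
Gen 14 (rule 135): 1110111111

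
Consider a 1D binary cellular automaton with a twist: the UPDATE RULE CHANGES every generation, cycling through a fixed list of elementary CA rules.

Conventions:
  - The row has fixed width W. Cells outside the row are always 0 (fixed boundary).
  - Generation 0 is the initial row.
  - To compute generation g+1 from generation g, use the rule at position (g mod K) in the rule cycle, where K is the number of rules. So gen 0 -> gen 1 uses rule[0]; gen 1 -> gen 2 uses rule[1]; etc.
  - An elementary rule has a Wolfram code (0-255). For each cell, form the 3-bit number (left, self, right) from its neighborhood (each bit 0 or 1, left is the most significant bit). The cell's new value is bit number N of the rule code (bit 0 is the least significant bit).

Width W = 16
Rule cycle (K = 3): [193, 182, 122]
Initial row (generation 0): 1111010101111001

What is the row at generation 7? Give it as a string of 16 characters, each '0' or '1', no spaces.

Gen 0: 1111010101111001
Gen 1 (rule 193): 0111000000111000
Gen 2 (rule 182): 1010100001010100
Gen 3 (rule 122): 0101010010101010
Gen 4 (rule 193): 0000000000000000
Gen 5 (rule 182): 0000000000000000
Gen 6 (rule 122): 0000000000000000
Gen 7 (rule 193): 1111111111111111

Answer: 1111111111111111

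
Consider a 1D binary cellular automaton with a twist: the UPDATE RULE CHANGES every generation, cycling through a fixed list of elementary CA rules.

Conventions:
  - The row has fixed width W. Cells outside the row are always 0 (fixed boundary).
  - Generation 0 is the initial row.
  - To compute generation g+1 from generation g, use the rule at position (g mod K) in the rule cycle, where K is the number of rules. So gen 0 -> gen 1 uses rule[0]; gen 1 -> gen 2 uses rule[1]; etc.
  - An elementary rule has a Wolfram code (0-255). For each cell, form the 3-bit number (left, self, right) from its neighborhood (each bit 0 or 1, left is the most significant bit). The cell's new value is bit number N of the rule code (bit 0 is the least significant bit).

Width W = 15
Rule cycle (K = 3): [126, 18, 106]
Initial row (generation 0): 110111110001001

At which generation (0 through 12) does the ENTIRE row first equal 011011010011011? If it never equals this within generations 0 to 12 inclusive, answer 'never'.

Answer: never

Derivation:
Gen 0: 110111110001001
Gen 1 (rule 126): 111100011011111
Gen 2 (rule 18): 000010100000000
Gen 3 (rule 106): 000101000000000
Gen 4 (rule 126): 001111100000000
Gen 5 (rule 18): 010000010000000
Gen 6 (rule 106): 100000100000000
Gen 7 (rule 126): 110001110000000
Gen 8 (rule 18): 001010001000000
Gen 9 (rule 106): 010100010000000
Gen 10 (rule 126): 111110111000000
Gen 11 (rule 18): 000000000100000
Gen 12 (rule 106): 000000001000000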